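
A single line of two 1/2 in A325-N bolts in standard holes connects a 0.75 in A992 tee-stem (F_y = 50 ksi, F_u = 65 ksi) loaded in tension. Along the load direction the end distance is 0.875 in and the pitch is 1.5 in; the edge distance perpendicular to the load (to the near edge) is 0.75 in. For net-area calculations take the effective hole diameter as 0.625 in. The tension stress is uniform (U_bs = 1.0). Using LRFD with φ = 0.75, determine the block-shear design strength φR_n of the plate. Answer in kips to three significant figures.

47.5 kips

Shear plane L_v = 0.875 + 1·1.5 = 2.375 in; A_gv = 2.375 × 0.75 = 1.781 in².
A_nv = (2.375 − 1.5·0.625) × 0.75 = 1.078 in².
A_nt = (0.75 − 0.5·0.625) × 0.75 = 0.3281 in².
0.6 F_u A_nv = 42.05 kips; 0.6 F_y A_gv = 53.44 kips → shear rupture governs the shear term.
R_n = 42.05 + 1.0 × 65 × 0.3281 = 63.38 kips.
Design strength φR_n = 0.75 × 63.38 = 47.5 kips.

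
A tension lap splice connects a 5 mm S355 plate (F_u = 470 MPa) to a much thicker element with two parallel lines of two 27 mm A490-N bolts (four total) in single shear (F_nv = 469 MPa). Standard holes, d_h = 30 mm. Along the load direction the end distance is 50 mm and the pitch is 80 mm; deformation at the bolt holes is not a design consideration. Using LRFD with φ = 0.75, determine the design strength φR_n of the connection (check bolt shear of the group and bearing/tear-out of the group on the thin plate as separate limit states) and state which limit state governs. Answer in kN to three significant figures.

Bolt shear: A_b = π·27²/4 = 572.6 mm²; R_n = 469 × 572.6 × 4 × 1 / 1000 = 1074 kN → 0.75 × 1074 = 806 kN.
Bearing (1.5 l_c t F_u ≤ 3.0 d t F_u): upper limit = 3.0·27·5·470 / 1000 = 190.3 kN.
  Edge l_c = 50 − 30/2 = 35 → r_n = 123.4 kN; interior l_c = 80 − 30 = 50 → r_n = 176.2 kN.
  R_n,bearing = 2·123.4 + 2·176.2 = 599.2 kN → 0.75 × 599.2 = 449 kN.
Bearing governs: 449 kN.

449 kN (bearing governs)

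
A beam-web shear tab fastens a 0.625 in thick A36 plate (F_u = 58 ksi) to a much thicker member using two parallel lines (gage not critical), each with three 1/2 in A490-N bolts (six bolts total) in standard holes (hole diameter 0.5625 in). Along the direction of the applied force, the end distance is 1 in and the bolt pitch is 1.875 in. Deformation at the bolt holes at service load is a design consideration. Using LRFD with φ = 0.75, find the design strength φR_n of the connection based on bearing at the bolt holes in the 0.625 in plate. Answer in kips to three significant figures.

177 kips

Per bolt r_n = 1.2 l_c t F_u ≤ 2.4 d t F_u; upper limit = 2.4 × 0.5 × 0.625 × 58 = 43.5 kips.
Edge bolt: l_c = 1 − 0.5625/2 = 0.7188 in → 1.2 × 0.7188 × 0.625 × 58 = 31.27 → r_n = 31.27 kips.
Interior bolts: l_c = 1.875 − 0.5625 = 1.312 in → 1.2 × 1.312 × 0.625 × 58 = 57.09 → r_n = 43.5 kips.
R_n = 2 × 31.27 + 4 × 43.5 = 236.5 kips.
Design strength φR_n = 0.75 × 236.5 = 177 kips.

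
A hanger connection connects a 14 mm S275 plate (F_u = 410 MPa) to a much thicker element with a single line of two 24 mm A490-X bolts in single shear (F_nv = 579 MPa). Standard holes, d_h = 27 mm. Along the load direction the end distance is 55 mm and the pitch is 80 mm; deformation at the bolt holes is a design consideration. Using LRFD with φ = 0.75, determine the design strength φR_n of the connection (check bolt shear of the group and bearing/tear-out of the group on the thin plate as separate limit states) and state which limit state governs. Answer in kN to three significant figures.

393 kN (bolt shear governs)

Bolt shear: A_b = π·24²/4 = 452.4 mm²; R_n = 579 × 452.4 × 2 × 1 / 1000 = 523.9 kN → 0.75 × 523.9 = 393 kN.
Bearing (1.2 l_c t F_u ≤ 2.4 d t F_u): upper limit = 2.4·24·14·410 / 1000 = 330.6 kN.
  Edge l_c = 55 − 27/2 = 41.5 → r_n = 285.9 kN; interior l_c = 80 − 27 = 53 → r_n = 330.6 kN.
  R_n,bearing = 1·285.9 + 1·330.6 = 616.5 kN → 0.75 × 616.5 = 462 kN.
Bolt shear governs: 393 kN.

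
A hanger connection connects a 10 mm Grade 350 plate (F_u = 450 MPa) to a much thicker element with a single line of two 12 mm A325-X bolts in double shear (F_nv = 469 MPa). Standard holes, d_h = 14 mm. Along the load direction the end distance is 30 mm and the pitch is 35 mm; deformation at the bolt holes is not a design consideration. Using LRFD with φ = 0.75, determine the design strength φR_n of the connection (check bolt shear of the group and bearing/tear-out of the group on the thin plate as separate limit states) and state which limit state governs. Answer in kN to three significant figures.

159 kN (bolt shear governs)

Bolt shear: A_b = π·12²/4 = 113.1 mm²; R_n = 469 × 113.1 × 2 × 2 / 1000 = 212.2 kN → 0.75 × 212.2 = 159 kN.
Bearing (1.5 l_c t F_u ≤ 3.0 d t F_u): upper limit = 3.0·12·10·450 / 1000 = 162 kN.
  Edge l_c = 30 − 14/2 = 23 → r_n = 155.2 kN; interior l_c = 35 − 14 = 21 → r_n = 141.8 kN.
  R_n,bearing = 1·155.2 + 1·141.8 = 297 kN → 0.75 × 297 = 223 kN.
Bolt shear governs: 159 kN.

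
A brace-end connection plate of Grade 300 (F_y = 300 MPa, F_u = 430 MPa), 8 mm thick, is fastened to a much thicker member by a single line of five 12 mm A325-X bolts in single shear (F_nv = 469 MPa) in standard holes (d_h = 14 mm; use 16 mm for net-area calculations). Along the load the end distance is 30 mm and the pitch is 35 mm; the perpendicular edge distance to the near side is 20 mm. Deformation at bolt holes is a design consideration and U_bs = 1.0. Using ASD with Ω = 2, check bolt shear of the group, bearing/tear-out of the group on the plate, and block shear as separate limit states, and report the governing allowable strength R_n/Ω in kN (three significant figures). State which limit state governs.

122 kN (block shear governs)

Bolt shear: A_b = π·12²/4 = 113.1 mm²; R_n = 469 × 113.1 × 5 × 1 / 1000 = 265.2 kN → 265.2 / 2 = 133 kN.
Bearing: edge l_c = 23, r_n = 94.94 kN; interior l_c = 21, r_n = 86.69 kN; R_n = 94.94 + 4·86.69 = 441.7 kN → 221 kN.
Block shear: A_gv = 1360, A_nv = 784, A_nt = 96 mm²; R_n = min(0.6F_uA_nv, 0.6F_yA_gv) + U_bs·F_u·A_nt = 243.6 kN → 122 kN.
Block shear governs: 122 kN.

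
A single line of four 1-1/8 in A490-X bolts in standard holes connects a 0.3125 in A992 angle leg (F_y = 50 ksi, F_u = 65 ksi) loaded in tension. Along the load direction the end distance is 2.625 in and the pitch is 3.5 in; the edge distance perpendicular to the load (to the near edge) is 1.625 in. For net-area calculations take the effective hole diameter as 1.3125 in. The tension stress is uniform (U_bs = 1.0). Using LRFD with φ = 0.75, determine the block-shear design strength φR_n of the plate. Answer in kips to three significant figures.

92.7 kips

Shear plane L_v = 2.625 + 3·3.5 = 13.12 in; A_gv = 13.12 × 0.3125 = 4.102 in².
A_nv = (13.12 − 3.5·1.3125) × 0.3125 = 2.666 in².
A_nt = (1.625 − 0.5·1.3125) × 0.3125 = 0.3027 in².
0.6 F_u A_nv = 104 kips; 0.6 F_y A_gv = 123 kips → shear rupture governs the shear term.
R_n = 104 + 1.0 × 65 × 0.3027 = 123.7 kips.
Design strength φR_n = 0.75 × 123.7 = 92.7 kips.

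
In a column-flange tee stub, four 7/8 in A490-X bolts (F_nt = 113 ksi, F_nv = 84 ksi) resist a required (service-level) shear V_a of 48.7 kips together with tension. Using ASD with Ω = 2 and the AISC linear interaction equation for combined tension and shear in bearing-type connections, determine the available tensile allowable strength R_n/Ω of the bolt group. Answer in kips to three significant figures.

111 kips

A_b = π·0.875²/4 = 0.6013 in²; f_rv = 48.7 / (4 × 0.6013) = 20.25 ksi.
F'_nt = 1.3 F_nt − (Ω F_nt / F_nv) f_rv = 1.3·113 − (2·113/84)·20.25 = 92.43 ksi, capped at F_nt → F'_nt = 92.43 ksi.
R_n = F'_nt · A_b · n = 92.43 × 0.6013 × 4 = 222.3 kips.
Allowable strength R_n/Ω = 222.3 / 2 = 111 kips.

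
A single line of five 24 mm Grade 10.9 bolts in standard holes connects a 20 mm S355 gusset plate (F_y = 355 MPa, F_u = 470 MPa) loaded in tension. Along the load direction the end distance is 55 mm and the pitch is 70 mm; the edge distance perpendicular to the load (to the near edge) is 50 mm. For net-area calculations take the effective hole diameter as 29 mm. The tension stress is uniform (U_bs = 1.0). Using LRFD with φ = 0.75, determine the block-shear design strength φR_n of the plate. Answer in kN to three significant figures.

Shear plane L_v = 55 + 4·70 = 335 mm; A_gv = 335 × 20 = 6700 mm².
A_nv = (335 − 4.5·29) × 20 = 4090 mm².
A_nt = (50 − 0.5·29) × 20 = 710 mm².
0.6 F_u A_nv = 1153 kN; 0.6 F_y A_gv = 1427 kN → shear rupture governs the shear term.
R_n = 1153 + 1.0 × 470 × 710 / 1000 = 1487 kN.
Design strength φR_n = 0.75 × 1487 = 1120 kN.

1120 kN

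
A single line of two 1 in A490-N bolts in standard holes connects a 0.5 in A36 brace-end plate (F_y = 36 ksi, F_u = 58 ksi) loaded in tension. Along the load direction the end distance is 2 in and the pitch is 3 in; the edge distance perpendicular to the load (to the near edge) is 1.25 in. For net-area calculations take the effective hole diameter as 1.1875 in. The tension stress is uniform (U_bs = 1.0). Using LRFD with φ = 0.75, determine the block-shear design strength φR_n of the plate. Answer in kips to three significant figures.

54.8 kips

Shear plane L_v = 2 + 1·3 = 5 in; A_gv = 5 × 0.5 = 2.5 in².
A_nv = (5 − 1.5·1.1875) × 0.5 = 1.609 in².
A_nt = (1.25 − 0.5·1.1875) × 0.5 = 0.3281 in².
0.6 F_u A_nv = 56.01 kips; 0.6 F_y A_gv = 54 kips → shear yielding governs the shear term.
R_n = 54 + 1.0 × 58 × 0.3281 = 73.03 kips.
Design strength φR_n = 0.75 × 73.03 = 54.8 kips.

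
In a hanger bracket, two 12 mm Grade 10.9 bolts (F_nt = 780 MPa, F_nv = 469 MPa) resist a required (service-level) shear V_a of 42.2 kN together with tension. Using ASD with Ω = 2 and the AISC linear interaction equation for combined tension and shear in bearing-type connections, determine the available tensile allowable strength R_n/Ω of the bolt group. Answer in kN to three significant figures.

44.5 kN

A_b = π·12²/4 = 113.1 mm²; f_rv = 42.2 × 1000 / (2 × 113.1) = 186.6 MPa.
F'_nt = 1.3 F_nt − (Ω F_nt / F_nv) f_rv = 1.3·780 − (2·780/469)·186.6 = 393.4 MPa, capped at F_nt → F'_nt = 393.4 MPa.
R_n = F'_nt · A_b · n = 393.4 × 113.1 × 2 / 1000 = 88.99 kN.
Allowable strength R_n/Ω = 88.99 / 2 = 44.5 kN.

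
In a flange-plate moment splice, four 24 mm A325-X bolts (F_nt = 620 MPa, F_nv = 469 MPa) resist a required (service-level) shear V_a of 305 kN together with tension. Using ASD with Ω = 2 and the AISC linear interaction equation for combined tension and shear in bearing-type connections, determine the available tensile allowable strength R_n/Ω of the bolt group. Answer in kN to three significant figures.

326 kN

A_b = π·24²/4 = 452.4 mm²; f_rv = 305 × 1000 / (4 × 452.4) = 168.5 MPa.
F'_nt = 1.3 F_nt − (Ω F_nt / F_nv) f_rv = 1.3·620 − (2·620/469)·168.5 = 360.4 MPa, capped at F_nt → F'_nt = 360.4 MPa.
R_n = F'_nt · A_b · n = 360.4 × 452.4 × 4 / 1000 = 652.1 kN.
Allowable strength R_n/Ω = 652.1 / 2 = 326 kN.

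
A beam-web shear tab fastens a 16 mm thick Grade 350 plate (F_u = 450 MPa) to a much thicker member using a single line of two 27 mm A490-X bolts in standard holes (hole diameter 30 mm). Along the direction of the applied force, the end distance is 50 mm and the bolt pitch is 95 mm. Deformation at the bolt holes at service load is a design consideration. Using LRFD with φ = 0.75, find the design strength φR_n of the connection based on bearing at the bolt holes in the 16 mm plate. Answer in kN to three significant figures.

Per bolt r_n = 1.2 l_c t F_u ≤ 2.4 d t F_u; upper limit = 2.4 × 27 × 16 × 450 / 1000 = 466.6 kN.
Edge bolt: l_c = 50 − 30/2 = 35 mm → 1.2 × 35 × 16 × 450 / 1000 = 302.4 → r_n = 302.4 kN.
Interior bolts: l_c = 95 − 30 = 65 mm → 1.2 × 65 × 16 × 450 / 1000 = 561.6 → r_n = 466.6 kN.
R_n = 1 × 302.4 + 1 × 466.6 = 769 kN.
Design strength φR_n = 0.75 × 769 = 577 kN.

577 kN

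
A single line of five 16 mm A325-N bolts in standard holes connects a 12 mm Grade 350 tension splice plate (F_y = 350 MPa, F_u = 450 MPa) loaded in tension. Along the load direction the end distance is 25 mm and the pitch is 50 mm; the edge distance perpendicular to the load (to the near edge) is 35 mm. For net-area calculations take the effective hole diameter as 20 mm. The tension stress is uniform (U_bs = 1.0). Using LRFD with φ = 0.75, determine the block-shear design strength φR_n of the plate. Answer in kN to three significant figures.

Shear plane L_v = 25 + 4·50 = 225 mm; A_gv = 225 × 12 = 2700 mm².
A_nv = (225 − 4.5·20) × 12 = 1620 mm².
A_nt = (35 − 0.5·20) × 12 = 300 mm².
0.6 F_u A_nv = 437.4 kN; 0.6 F_y A_gv = 567 kN → shear rupture governs the shear term.
R_n = 437.4 + 1.0 × 450 × 300 / 1000 = 572.4 kN.
Design strength φR_n = 0.75 × 572.4 = 429 kN.

429 kN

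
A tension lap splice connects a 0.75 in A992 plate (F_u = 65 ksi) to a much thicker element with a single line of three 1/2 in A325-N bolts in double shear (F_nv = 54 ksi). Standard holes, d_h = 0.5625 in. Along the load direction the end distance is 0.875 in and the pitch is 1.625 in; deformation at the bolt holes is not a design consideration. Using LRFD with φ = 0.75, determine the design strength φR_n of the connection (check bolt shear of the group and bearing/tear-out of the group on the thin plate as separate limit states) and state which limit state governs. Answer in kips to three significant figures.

47.7 kips (bolt shear governs)

Bolt shear: A_b = π·0.5²/4 = 0.1963 in²; R_n = 54 × 0.1963 × 3 × 2 = 63.62 kips → 0.75 × 63.62 = 47.7 kips.
Bearing (1.5 l_c t F_u ≤ 3.0 d t F_u): upper limit = 3.0·0.5·0.75·65 = 73.12 kips.
  Edge l_c = 0.875 − 0.5625/2 = 0.5938 → r_n = 43.42 kips; interior l_c = 1.625 − 0.5625 = 1.062 → r_n = 73.12 kips.
  R_n,bearing = 1·43.42 + 2·73.12 = 189.7 kips → 0.75 × 189.7 = 142 kips.
Bolt shear governs: 47.7 kips.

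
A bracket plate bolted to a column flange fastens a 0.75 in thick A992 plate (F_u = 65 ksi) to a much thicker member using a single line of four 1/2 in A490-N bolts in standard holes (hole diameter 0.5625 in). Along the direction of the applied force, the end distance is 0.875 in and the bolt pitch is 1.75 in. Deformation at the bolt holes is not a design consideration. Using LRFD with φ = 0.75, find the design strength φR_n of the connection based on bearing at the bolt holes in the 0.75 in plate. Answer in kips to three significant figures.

197 kips

Per bolt r_n = 1.5 l_c t F_u ≤ 3.0 d t F_u; upper limit = 3.0 × 0.5 × 0.75 × 65 = 73.12 kips.
Edge bolt: l_c = 0.875 − 0.5625/2 = 0.5938 in → 1.5 × 0.5938 × 0.75 × 65 = 43.42 → r_n = 43.42 kips.
Interior bolts: l_c = 1.75 − 0.5625 = 1.188 in → 1.5 × 1.188 × 0.75 × 65 = 86.84 → r_n = 73.12 kips.
R_n = 1 × 43.42 + 3 × 73.12 = 262.8 kips.
Design strength φR_n = 0.75 × 262.8 = 197 kips.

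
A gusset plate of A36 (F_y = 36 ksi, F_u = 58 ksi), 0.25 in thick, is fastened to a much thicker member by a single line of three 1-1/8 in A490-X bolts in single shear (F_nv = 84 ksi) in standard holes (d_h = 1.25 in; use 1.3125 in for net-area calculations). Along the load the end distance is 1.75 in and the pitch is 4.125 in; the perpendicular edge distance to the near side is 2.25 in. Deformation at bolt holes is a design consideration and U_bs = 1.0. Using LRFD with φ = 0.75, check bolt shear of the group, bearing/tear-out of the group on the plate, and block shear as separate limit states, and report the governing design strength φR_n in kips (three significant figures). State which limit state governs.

57.8 kips (block shear governs)

Bolt shear: A_b = π·1.125²/4 = 0.994 in²; R_n = 84 × 0.994 × 3 × 1 = 250.5 kips → 0.75 × 250.5 = 188 kips.
Bearing: edge l_c = 1.125, r_n = 19.57 kips; interior l_c = 2.875, r_n = 39.15 kips; R_n = 19.57 + 2·39.15 = 97.88 kips → 73.4 kips.
Block shear: A_gv = 2.5, A_nv = 1.68, A_nt = 0.3984 in²; R_n = min(0.6F_uA_nv, 0.6F_yA_gv) + U_bs·F_u·A_nt = 77.11 kips → 57.8 kips.
Block shear governs: 57.8 kips.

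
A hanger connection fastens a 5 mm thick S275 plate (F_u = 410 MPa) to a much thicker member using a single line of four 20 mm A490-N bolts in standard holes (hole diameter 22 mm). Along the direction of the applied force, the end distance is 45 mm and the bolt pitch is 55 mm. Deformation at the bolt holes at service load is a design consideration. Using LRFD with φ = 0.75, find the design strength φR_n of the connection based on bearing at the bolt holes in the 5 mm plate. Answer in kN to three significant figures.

Per bolt r_n = 1.2 l_c t F_u ≤ 2.4 d t F_u; upper limit = 2.4 × 20 × 5 × 410 / 1000 = 98.4 kN.
Edge bolt: l_c = 45 − 22/2 = 34 mm → 1.2 × 34 × 5 × 410 / 1000 = 83.64 → r_n = 83.64 kN.
Interior bolts: l_c = 55 − 22 = 33 mm → 1.2 × 33 × 5 × 410 / 1000 = 81.18 → r_n = 81.18 kN.
R_n = 1 × 83.64 + 3 × 81.18 = 327.2 kN.
Design strength φR_n = 0.75 × 327.2 = 245 kN.

245 kN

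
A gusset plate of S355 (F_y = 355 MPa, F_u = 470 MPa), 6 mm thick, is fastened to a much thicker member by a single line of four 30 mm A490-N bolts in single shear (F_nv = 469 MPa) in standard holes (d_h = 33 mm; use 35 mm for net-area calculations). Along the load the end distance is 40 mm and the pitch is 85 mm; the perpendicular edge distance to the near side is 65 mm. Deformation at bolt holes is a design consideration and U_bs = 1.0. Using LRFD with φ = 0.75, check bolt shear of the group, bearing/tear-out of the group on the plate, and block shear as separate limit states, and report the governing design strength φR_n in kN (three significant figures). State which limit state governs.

319 kN (block shear governs)

Bolt shear: A_b = π·30²/4 = 706.9 mm²; R_n = 469 × 706.9 × 4 × 1 / 1000 = 1326 kN → 0.75 × 1326 = 995 kN.
Bearing: edge l_c = 23.5, r_n = 79.52 kN; interior l_c = 52, r_n = 176 kN; R_n = 79.52 + 3·176 = 607.4 kN → 456 kN.
Block shear: A_gv = 1770, A_nv = 1035, A_nt = 285 mm²; R_n = min(0.6F_uA_nv, 0.6F_yA_gv) + U_bs·F_u·A_nt = 425.8 kN → 319 kN.
Block shear governs: 319 kN.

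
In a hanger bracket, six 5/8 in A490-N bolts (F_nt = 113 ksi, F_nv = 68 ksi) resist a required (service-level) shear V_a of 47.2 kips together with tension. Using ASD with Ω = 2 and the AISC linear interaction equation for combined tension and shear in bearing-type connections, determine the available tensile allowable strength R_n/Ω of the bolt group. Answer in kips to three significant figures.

A_b = π·0.625²/4 = 0.3068 in²; f_rv = 47.2 / (6 × 0.3068) = 25.64 ksi.
F'_nt = 1.3 F_nt − (Ω F_nt / F_nv) f_rv = 1.3·113 − (2·113/68)·25.64 = 61.68 ksi, capped at F_nt → F'_nt = 61.68 ksi.
R_n = F'_nt · A_b · n = 61.68 × 0.3068 × 6 = 113.5 kips.
Allowable strength R_n/Ω = 113.5 / 2 = 56.8 kips.

56.8 kips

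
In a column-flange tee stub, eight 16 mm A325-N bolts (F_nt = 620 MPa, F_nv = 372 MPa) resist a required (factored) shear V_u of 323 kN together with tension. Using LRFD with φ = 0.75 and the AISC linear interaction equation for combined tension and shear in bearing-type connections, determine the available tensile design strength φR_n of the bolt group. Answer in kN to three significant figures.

A_b = π·16²/4 = 201.1 mm²; f_rv = 323 × 1000 / (8 × 201.1) = 200.8 MPa.
F'_nt = 1.3 F_nt − (F_nt / φF_nv) f_rv = 1.3·620 − (620/(0.75·372))·200.8 = 359.8 MPa, capped at F_nt → F'_nt = 359.8 MPa.
R_n = F'_nt · A_b · n = 359.8 × 201.1 × 8 / 1000 = 578.7 kN.
Design strength φR_n = 0.75 × 578.7 = 434 kN.

434 kN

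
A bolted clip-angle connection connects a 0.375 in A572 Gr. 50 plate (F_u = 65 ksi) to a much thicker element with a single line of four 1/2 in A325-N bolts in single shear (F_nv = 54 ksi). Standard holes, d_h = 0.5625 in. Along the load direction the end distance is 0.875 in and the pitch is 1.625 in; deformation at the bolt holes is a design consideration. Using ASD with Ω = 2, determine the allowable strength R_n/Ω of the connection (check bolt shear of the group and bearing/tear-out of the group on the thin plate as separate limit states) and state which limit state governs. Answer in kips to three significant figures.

21.2 kips (bolt shear governs)

Bolt shear: A_b = π·0.5²/4 = 0.1963 in²; R_n = 54 × 0.1963 × 4 × 1 = 42.41 kips → 42.41 / 2 = 21.2 kips.
Bearing (1.2 l_c t F_u ≤ 2.4 d t F_u): upper limit = 2.4·0.5·0.375·65 = 29.25 kips.
  Edge l_c = 0.875 − 0.5625/2 = 0.5938 → r_n = 17.37 kips; interior l_c = 1.625 − 0.5625 = 1.062 → r_n = 29.25 kips.
  R_n,bearing = 1·17.37 + 3·29.25 = 105.1 kips → 105.1 / 2 = 52.6 kips.
Bolt shear governs: 21.2 kips.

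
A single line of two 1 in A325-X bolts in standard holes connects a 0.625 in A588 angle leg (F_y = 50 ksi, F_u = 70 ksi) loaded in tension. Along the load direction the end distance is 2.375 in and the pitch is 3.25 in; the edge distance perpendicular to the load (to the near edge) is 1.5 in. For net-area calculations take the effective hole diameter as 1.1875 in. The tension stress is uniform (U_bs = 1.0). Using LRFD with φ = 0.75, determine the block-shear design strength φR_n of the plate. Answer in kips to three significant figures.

105 kips

Shear plane L_v = 2.375 + 1·3.25 = 5.625 in; A_gv = 5.625 × 0.625 = 3.516 in².
A_nv = (5.625 − 1.5·1.1875) × 0.625 = 2.402 in².
A_nt = (1.5 − 0.5·1.1875) × 0.625 = 0.5664 in².
0.6 F_u A_nv = 100.9 kips; 0.6 F_y A_gv = 105.5 kips → shear rupture governs the shear term.
R_n = 100.9 + 1.0 × 70 × 0.5664 = 140.5 kips.
Design strength φR_n = 0.75 × 140.5 = 105 kips.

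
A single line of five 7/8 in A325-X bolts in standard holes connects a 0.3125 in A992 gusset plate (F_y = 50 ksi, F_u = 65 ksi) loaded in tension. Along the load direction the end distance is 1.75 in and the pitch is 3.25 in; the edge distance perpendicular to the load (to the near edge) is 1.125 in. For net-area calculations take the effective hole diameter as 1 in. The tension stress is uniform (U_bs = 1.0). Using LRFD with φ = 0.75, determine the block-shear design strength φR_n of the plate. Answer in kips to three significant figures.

103 kips

Shear plane L_v = 1.75 + 4·3.25 = 14.75 in; A_gv = 14.75 × 0.3125 = 4.609 in².
A_nv = (14.75 − 4.5·1) × 0.3125 = 3.203 in².
A_nt = (1.125 − 0.5·1) × 0.3125 = 0.1953 in².
0.6 F_u A_nv = 124.9 kips; 0.6 F_y A_gv = 138.3 kips → shear rupture governs the shear term.
R_n = 124.9 + 1.0 × 65 × 0.1953 = 137.6 kips.
Design strength φR_n = 0.75 × 137.6 = 103 kips.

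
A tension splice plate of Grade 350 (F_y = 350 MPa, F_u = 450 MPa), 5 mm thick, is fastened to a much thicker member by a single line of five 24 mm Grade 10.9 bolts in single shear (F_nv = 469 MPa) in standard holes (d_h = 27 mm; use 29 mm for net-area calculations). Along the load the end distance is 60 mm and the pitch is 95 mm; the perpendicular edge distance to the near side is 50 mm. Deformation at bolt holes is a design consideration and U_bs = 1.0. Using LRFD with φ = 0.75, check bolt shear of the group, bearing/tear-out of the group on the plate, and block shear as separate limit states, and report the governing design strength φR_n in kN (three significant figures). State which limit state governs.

373 kN (block shear governs)

Bolt shear: A_b = π·24²/4 = 452.4 mm²; R_n = 469 × 452.4 × 5 × 1 / 1000 = 1061 kN → 0.75 × 1061 = 796 kN.
Bearing: edge l_c = 46.5, r_n = 125.5 kN; interior l_c = 68, r_n = 129.6 kN; R_n = 125.5 + 4·129.6 = 643.9 kN → 483 kN.
Block shear: A_gv = 2200, A_nv = 1548, A_nt = 177.5 mm²; R_n = min(0.6F_uA_nv, 0.6F_yA_gv) + U_bs·F_u·A_nt = 497.7 kN → 373 kN.
Block shear governs: 373 kN.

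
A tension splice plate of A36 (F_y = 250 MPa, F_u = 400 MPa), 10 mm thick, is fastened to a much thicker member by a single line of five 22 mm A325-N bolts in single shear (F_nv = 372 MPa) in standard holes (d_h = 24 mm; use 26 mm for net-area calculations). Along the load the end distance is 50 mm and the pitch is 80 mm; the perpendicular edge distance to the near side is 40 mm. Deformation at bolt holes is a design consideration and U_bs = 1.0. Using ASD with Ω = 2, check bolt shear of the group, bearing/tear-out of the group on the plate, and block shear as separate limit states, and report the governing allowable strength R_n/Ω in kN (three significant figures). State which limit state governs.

Bolt shear: A_b = π·22²/4 = 380.1 mm²; R_n = 372 × 380.1 × 5 × 1 / 1000 = 707 kN → 707 / 2 = 354 kN.
Bearing: edge l_c = 38, r_n = 182.4 kN; interior l_c = 56, r_n = 211.2 kN; R_n = 182.4 + 4·211.2 = 1027 kN → 514 kN.
Block shear: A_gv = 3700, A_nv = 2530, A_nt = 270 mm²; R_n = min(0.6F_uA_nv, 0.6F_yA_gv) + U_bs·F_u·A_nt = 663 kN → 332 kN.
Block shear governs: 332 kN.

332 kN (block shear governs)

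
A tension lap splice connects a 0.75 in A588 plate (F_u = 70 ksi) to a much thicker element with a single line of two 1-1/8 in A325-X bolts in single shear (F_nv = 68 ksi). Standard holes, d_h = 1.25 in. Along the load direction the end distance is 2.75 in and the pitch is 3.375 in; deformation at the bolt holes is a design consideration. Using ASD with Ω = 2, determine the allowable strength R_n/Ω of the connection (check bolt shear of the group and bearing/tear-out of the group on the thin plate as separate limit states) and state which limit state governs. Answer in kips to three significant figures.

67.6 kips (bolt shear governs)

Bolt shear: A_b = π·1.125²/4 = 0.994 in²; R_n = 68 × 0.994 × 2 × 1 = 135.2 kips → 135.2 / 2 = 67.6 kips.
Bearing (1.2 l_c t F_u ≤ 2.4 d t F_u): upper limit = 2.4·1.125·0.75·70 = 141.8 kips.
  Edge l_c = 2.75 − 1.25/2 = 2.125 → r_n = 133.9 kips; interior l_c = 3.375 − 1.25 = 2.125 → r_n = 133.9 kips.
  R_n,bearing = 1·133.9 + 1·133.9 = 267.8 kips → 267.8 / 2 = 134 kips.
Bolt shear governs: 67.6 kips.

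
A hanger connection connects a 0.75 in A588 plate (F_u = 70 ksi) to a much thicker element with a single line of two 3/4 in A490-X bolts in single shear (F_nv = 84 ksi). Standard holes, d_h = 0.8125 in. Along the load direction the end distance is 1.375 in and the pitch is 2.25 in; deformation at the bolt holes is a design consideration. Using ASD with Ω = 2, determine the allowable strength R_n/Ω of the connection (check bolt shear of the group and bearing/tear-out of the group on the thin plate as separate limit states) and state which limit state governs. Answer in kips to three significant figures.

37.1 kips (bolt shear governs)

Bolt shear: A_b = π·0.75²/4 = 0.4418 in²; R_n = 84 × 0.4418 × 2 × 1 = 74.22 kips → 74.22 / 2 = 37.1 kips.
Bearing (1.2 l_c t F_u ≤ 2.4 d t F_u): upper limit = 2.4·0.75·0.75·70 = 94.5 kips.
  Edge l_c = 1.375 − 0.8125/2 = 0.9688 → r_n = 61.03 kips; interior l_c = 2.25 − 0.8125 = 1.438 → r_n = 90.56 kips.
  R_n,bearing = 1·61.03 + 1·90.56 = 151.6 kips → 151.6 / 2 = 75.8 kips.
Bolt shear governs: 37.1 kips.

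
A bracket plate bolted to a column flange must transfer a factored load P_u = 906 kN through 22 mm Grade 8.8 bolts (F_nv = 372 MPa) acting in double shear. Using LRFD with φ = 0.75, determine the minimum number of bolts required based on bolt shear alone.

5 bolts

A_b = π·22²/4 = 380.1 mm².
Per-bolt design strength φR_n = 0.75 × 372 × 380.1 × 2 / 1000 = 212.1 kN.
n ≥ 906 / 212.1 = 4.271 → use 5 bolts.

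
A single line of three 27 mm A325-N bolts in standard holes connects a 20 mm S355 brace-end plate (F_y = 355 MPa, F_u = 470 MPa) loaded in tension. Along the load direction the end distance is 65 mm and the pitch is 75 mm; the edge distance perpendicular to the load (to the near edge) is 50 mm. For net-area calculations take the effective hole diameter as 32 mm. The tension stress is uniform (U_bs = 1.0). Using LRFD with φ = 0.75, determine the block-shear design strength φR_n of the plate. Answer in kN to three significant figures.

811 kN

Shear plane L_v = 65 + 2·75 = 215 mm; A_gv = 215 × 20 = 4300 mm².
A_nv = (215 − 2.5·32) × 20 = 2700 mm².
A_nt = (50 − 0.5·32) × 20 = 680 mm².
0.6 F_u A_nv = 761.4 kN; 0.6 F_y A_gv = 915.9 kN → shear rupture governs the shear term.
R_n = 761.4 + 1.0 × 470 × 680 / 1000 = 1081 kN.
Design strength φR_n = 0.75 × 1081 = 811 kN.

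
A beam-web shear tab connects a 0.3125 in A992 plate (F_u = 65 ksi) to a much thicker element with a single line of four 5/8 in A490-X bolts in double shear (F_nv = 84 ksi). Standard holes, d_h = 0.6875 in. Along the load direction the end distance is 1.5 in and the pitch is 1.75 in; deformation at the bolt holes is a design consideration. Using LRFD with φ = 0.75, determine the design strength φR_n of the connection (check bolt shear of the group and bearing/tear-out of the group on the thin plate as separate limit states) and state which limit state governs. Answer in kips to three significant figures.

79.4 kips (bearing governs)

Bolt shear: A_b = π·0.625²/4 = 0.3068 in²; R_n = 84 × 0.3068 × 4 × 2 = 206.2 kips → 0.75 × 206.2 = 155 kips.
Bearing (1.2 l_c t F_u ≤ 2.4 d t F_u): upper limit = 2.4·0.625·0.3125·65 = 30.47 kips.
  Edge l_c = 1.5 − 0.6875/2 = 1.156 → r_n = 28.18 kips; interior l_c = 1.75 − 0.6875 = 1.062 → r_n = 25.9 kips.
  R_n,bearing = 1·28.18 + 3·25.9 = 105.9 kips → 0.75 × 105.9 = 79.4 kips.
Bearing governs: 79.4 kips.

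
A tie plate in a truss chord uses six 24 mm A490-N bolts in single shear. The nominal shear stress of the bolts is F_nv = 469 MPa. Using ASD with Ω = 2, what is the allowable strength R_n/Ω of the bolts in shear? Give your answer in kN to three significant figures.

A_b = π × 24² / 4 = 452.4 mm².
R_n = F_nv · A_b · n · n_s = 469 × 452.4 × 6 × 1 / 1000 = 1273 kN.
Allowable strength R_n/Ω = 1273 / 2 = 637 kN.

637 kN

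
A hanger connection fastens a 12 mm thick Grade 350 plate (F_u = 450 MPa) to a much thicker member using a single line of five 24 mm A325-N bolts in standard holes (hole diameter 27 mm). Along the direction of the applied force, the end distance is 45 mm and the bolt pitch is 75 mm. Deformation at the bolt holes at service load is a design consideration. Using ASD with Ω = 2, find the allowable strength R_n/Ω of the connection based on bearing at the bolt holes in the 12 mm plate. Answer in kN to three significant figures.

724 kN

Per bolt r_n = 1.2 l_c t F_u ≤ 2.4 d t F_u; upper limit = 2.4 × 24 × 12 × 450 / 1000 = 311 kN.
Edge bolt: l_c = 45 − 27/2 = 31.5 mm → 1.2 × 31.5 × 12 × 450 / 1000 = 204.1 → r_n = 204.1 kN.
Interior bolts: l_c = 75 − 27 = 48 mm → 1.2 × 48 × 12 × 450 / 1000 = 311 → r_n = 311 kN.
R_n = 1 × 204.1 + 4 × 311 = 1448 kN.
Allowable strength R_n/Ω = 1448 / 2 = 724 kN.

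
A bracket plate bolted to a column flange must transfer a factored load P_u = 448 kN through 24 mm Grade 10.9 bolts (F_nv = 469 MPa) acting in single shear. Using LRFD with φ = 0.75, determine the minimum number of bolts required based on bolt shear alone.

3 bolts

A_b = π·24²/4 = 452.4 mm².
Per-bolt design strength φR_n = 0.75 × 469 × 452.4 × 1 / 1000 = 159.1 kN.
n ≥ 448 / 159.1 = 2.815 → use 3 bolts.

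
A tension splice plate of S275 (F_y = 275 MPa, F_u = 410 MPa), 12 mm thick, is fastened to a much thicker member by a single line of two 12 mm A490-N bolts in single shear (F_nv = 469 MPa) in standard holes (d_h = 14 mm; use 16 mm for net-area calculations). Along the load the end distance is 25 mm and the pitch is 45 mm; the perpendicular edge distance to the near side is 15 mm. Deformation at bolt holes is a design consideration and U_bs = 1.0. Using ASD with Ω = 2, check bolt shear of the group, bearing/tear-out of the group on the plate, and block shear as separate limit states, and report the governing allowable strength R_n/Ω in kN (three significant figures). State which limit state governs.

53 kN (bolt shear governs)

Bolt shear: A_b = π·12²/4 = 113.1 mm²; R_n = 469 × 113.1 × 2 × 1 / 1000 = 106.1 kN → 106.1 / 2 = 53 kN.
Bearing: edge l_c = 18, r_n = 106.3 kN; interior l_c = 31, r_n = 141.7 kN; R_n = 106.3 + 1·141.7 = 248 kN → 124 kN.
Block shear: A_gv = 840, A_nv = 552, A_nt = 84 mm²; R_n = min(0.6F_uA_nv, 0.6F_yA_gv) + U_bs·F_u·A_nt = 170.2 kN → 85.1 kN.
Bolt shear governs: 53 kN.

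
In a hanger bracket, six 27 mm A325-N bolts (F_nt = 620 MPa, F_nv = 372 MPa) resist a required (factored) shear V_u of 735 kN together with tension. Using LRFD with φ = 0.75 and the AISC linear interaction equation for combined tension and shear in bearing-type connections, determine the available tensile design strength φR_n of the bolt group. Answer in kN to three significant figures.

A_b = π·27²/4 = 572.6 mm²; f_rv = 735 × 1000 / (6 × 572.6) = 214 MPa.
F'_nt = 1.3 F_nt − (F_nt / φF_nv) f_rv = 1.3·620 − (620/(0.75·372))·214 = 330.5 MPa, capped at F_nt → F'_nt = 330.5 MPa.
R_n = F'_nt · A_b · n = 330.5 × 572.6 × 6 / 1000 = 1136 kN.
Design strength φR_n = 0.75 × 1136 = 852 kN.

852 kN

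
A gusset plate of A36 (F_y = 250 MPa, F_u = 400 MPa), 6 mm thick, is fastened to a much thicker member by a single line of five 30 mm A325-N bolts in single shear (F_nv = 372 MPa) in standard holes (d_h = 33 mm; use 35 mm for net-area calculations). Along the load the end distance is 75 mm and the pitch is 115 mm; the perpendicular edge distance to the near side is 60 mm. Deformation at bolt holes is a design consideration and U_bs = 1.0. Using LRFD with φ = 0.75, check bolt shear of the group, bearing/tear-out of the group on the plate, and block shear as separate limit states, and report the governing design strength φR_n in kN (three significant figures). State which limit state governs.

Bolt shear: A_b = π·30²/4 = 706.9 mm²; R_n = 372 × 706.9 × 5 × 1 / 1000 = 1315 kN → 0.75 × 1315 = 986 kN.
Bearing: edge l_c = 58.5, r_n = 168.5 kN; interior l_c = 82, r_n = 172.8 kN; R_n = 168.5 + 4·172.8 = 859.7 kN → 645 kN.
Block shear: A_gv = 3210, A_nv = 2265, A_nt = 255 mm²; R_n = min(0.6F_uA_nv, 0.6F_yA_gv) + U_bs·F_u·A_nt = 583.5 kN → 438 kN.
Block shear governs: 438 kN.

438 kN (block shear governs)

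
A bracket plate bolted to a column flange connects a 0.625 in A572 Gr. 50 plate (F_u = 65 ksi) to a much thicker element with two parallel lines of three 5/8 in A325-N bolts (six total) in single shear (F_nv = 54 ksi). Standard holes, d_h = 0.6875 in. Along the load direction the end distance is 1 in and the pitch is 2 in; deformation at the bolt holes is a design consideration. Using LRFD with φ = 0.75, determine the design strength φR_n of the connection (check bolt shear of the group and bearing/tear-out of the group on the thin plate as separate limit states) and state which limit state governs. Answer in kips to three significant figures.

74.6 kips (bolt shear governs)

Bolt shear: A_b = π·0.625²/4 = 0.3068 in²; R_n = 54 × 0.3068 × 6 × 1 = 99.4 kips → 0.75 × 99.4 = 74.6 kips.
Bearing (1.2 l_c t F_u ≤ 2.4 d t F_u): upper limit = 2.4·0.625·0.625·65 = 60.94 kips.
  Edge l_c = 1 − 0.6875/2 = 0.6562 → r_n = 31.99 kips; interior l_c = 2 − 0.6875 = 1.312 → r_n = 60.94 kips.
  R_n,bearing = 2·31.99 + 4·60.94 = 307.7 kips → 0.75 × 307.7 = 231 kips.
Bolt shear governs: 74.6 kips.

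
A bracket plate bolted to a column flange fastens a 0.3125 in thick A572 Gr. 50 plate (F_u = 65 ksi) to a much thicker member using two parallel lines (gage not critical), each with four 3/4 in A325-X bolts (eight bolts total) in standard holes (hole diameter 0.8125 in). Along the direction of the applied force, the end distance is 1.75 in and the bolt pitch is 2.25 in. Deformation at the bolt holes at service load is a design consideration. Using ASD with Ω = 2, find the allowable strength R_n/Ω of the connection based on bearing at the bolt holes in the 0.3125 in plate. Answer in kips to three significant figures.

138 kips

Per bolt r_n = 1.2 l_c t F_u ≤ 2.4 d t F_u; upper limit = 2.4 × 0.75 × 0.3125 × 65 = 36.56 kips.
Edge bolt: l_c = 1.75 − 0.8125/2 = 1.344 in → 1.2 × 1.344 × 0.3125 × 65 = 32.75 → r_n = 32.75 kips.
Interior bolts: l_c = 2.25 − 0.8125 = 1.438 in → 1.2 × 1.438 × 0.3125 × 65 = 35.04 → r_n = 35.04 kips.
R_n = 2 × 32.75 + 6 × 35.04 = 275.7 kips.
Allowable strength R_n/Ω = 275.7 / 2 = 138 kips.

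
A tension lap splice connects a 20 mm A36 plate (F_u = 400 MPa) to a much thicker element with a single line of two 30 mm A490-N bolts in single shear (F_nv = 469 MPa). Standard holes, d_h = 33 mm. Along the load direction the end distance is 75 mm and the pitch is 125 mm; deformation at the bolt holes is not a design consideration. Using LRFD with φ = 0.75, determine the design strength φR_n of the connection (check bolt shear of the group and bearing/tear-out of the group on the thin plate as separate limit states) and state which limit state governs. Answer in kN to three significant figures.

497 kN (bolt shear governs)

Bolt shear: A_b = π·30²/4 = 706.9 mm²; R_n = 469 × 706.9 × 2 × 1 / 1000 = 663 kN → 0.75 × 663 = 497 kN.
Bearing (1.5 l_c t F_u ≤ 3.0 d t F_u): upper limit = 3.0·30·20·400 / 1000 = 720 kN.
  Edge l_c = 75 − 33/2 = 58.5 → r_n = 702 kN; interior l_c = 125 − 33 = 92 → r_n = 720 kN.
  R_n,bearing = 1·702 + 1·720 = 1422 kN → 0.75 × 1422 = 1070 kN.
Bolt shear governs: 497 kN.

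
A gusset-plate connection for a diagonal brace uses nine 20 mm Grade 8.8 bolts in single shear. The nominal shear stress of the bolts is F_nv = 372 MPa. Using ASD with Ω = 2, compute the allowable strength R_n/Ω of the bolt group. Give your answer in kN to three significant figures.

526 kN

A_b = π × 20² / 4 = 314.2 mm².
R_n = F_nv · A_b · n · n_s = 372 × 314.2 × 9 × 1 / 1000 = 1052 kN.
Allowable strength R_n/Ω = 1052 / 2 = 526 kN.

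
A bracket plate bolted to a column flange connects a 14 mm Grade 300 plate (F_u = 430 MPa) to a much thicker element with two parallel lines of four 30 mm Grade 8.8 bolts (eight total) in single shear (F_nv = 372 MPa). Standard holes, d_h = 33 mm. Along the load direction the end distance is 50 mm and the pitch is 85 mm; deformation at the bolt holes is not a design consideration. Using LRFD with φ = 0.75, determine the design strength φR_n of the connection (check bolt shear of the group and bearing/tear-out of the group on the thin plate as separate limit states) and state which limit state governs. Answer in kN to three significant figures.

1580 kN (bolt shear governs)

Bolt shear: A_b = π·30²/4 = 706.9 mm²; R_n = 372 × 706.9 × 8 × 1 / 1000 = 2104 kN → 0.75 × 2104 = 1580 kN.
Bearing (1.5 l_c t F_u ≤ 3.0 d t F_u): upper limit = 3.0·30·14·430 / 1000 = 541.8 kN.
  Edge l_c = 50 − 33/2 = 33.5 → r_n = 302.5 kN; interior l_c = 85 − 33 = 52 → r_n = 469.6 kN.
  R_n,bearing = 2·302.5 + 6·469.6 = 3422 kN → 0.75 × 3422 = 2570 kN.
Bolt shear governs: 1580 kN.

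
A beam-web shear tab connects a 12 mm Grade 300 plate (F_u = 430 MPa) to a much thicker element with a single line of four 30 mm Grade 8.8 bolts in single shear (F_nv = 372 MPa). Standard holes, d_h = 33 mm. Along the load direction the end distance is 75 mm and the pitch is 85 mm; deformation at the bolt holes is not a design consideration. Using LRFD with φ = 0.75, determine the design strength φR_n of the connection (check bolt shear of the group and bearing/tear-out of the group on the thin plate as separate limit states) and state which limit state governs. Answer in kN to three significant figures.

Bolt shear: A_b = π·30²/4 = 706.9 mm²; R_n = 372 × 706.9 × 4 × 1 / 1000 = 1052 kN → 0.75 × 1052 = 789 kN.
Bearing (1.5 l_c t F_u ≤ 3.0 d t F_u): upper limit = 3.0·30·12·430 / 1000 = 464.4 kN.
  Edge l_c = 75 − 33/2 = 58.5 → r_n = 452.8 kN; interior l_c = 85 − 33 = 52 → r_n = 402.5 kN.
  R_n,bearing = 1·452.8 + 3·402.5 = 1660 kN → 0.75 × 1660 = 1250 kN.
Bolt shear governs: 789 kN.

789 kN (bolt shear governs)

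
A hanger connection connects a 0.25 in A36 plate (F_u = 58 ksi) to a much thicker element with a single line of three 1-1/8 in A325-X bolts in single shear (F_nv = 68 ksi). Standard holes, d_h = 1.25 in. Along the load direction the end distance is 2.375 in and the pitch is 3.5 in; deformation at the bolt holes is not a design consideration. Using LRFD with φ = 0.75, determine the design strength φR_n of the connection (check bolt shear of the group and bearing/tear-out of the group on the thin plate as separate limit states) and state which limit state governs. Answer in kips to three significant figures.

102 kips (bearing governs)

Bolt shear: A_b = π·1.125²/4 = 0.994 in²; R_n = 68 × 0.994 × 3 × 1 = 202.8 kips → 0.75 × 202.8 = 152 kips.
Bearing (1.5 l_c t F_u ≤ 3.0 d t F_u): upper limit = 3.0·1.125·0.25·58 = 48.94 kips.
  Edge l_c = 2.375 − 1.25/2 = 1.75 → r_n = 38.06 kips; interior l_c = 3.5 − 1.25 = 2.25 → r_n = 48.94 kips.
  R_n,bearing = 1·38.06 + 2·48.94 = 135.9 kips → 0.75 × 135.9 = 102 kips.
Bearing governs: 102 kips.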